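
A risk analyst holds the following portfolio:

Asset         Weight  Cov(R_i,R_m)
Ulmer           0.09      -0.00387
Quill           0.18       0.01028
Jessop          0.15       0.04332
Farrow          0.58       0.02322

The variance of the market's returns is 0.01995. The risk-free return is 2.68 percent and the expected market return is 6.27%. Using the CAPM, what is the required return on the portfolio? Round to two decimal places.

6.54%

β_Ulmer = -0.00387 / 0.01995 = -0.1940
β_Quill = 0.01028 / 0.01995 = 0.5153
β_Jessop = 0.04332 / 0.01995 = 2.1714
β_Farrow = 0.02322 / 0.01995 = 1.1639
β_P = Σ w_i β_i = 0.09×-0.1940 + 0.18×0.5153 + 0.15×2.1714 + 0.58×1.1639 = 1.0761
MRP = 6.27% − 2.68% = 3.59%
E(R_P) = R_f + β_P × MRP = 2.68% + 1.0761 × 3.59% = 6.54%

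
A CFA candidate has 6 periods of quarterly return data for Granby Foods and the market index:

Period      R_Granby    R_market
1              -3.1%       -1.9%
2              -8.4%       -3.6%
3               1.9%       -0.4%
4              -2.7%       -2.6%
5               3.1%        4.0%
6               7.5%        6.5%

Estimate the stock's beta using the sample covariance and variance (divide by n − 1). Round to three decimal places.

1.284

Mean R_i = (-3.1 − 8.4 + 1.9 − 2.7 + 3.1 + 7.5) / 6 = -0.2833%
Mean R_m = (-1.9 − 3.6 − 0.4 − 2.6 + 4.0 + 6.5) / 6 = 0.3333%
Σ(R_i − R̄_i)(R_m − R̄_m) = 104.1067  ⇒  Cov = 104.1067 / 5 = 20.8213
Σ(R_m − R̄_m)² = 81.0733  ⇒  Var(R_m) = 81.0733 / 5 = 16.2147
β = Cov / Var(R_m) = 20.8213 / 16.2147 = 1.2841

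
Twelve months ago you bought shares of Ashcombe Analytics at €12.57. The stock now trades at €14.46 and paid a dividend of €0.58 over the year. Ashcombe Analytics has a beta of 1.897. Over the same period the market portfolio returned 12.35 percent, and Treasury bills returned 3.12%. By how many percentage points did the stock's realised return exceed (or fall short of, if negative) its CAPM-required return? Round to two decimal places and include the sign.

Realised HPR = (P1 + D1 − P0) / P0 = (14.46 + 0.58 − 12.57) / 12.57 = 2.47 / 12.57 = 19.6500%
MRP = 12.35% − 3.12% = 9.23%
CAPM required = R_f + β·MRP = 3.12% + 1.897 × 9.23% = 20.62931%
α = realised − required = 19.6500% − 20.62931% = -0.98%

-0.98%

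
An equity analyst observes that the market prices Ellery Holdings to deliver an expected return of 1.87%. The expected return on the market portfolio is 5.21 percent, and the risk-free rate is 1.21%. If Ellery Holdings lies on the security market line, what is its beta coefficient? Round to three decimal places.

MRP = 5.21% − 1.21% = 4.00%
β = (E(R) − R_f) / MRP = (1.87% − 1.21%) / 4.00% = 0.66% / 4.00% = 0.165

0.165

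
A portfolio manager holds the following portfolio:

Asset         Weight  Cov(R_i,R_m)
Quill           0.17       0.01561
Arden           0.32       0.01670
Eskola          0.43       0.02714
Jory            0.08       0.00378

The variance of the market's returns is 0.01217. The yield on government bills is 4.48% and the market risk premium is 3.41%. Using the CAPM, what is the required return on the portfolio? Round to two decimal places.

10.08%

β_Quill = 0.01561 / 0.01217 = 1.2827
β_Arden = 0.01670 / 0.01217 = 1.3722
β_Eskola = 0.02714 / 0.01217 = 2.2301
β_Jory = 0.00378 / 0.01217 = 0.3106
β_P = Σ w_i β_i = 0.17×1.2827 + 0.32×1.3722 + 0.43×2.2301 + 0.08×0.3106 = 1.6410
E(R_P) = R_f + β_P × MRP = 4.48% + 1.6410 × 3.41% = 10.08%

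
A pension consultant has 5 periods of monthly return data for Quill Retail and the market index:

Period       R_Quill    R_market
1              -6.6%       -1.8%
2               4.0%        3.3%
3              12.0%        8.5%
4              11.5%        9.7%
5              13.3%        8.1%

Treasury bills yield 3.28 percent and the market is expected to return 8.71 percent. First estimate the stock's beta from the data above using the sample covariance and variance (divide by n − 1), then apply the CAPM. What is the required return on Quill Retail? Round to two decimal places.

Mean R_i = (-6.6 + 4.0 + 12.0 + 11.5 + 13.3) / 5 = 6.8400%
Mean R_m = (-1.8 + 3.3 + 8.5 + 9.7 + 8.1) / 5 = 5.5600%
Σ(R_i − R̄_i)(R_m − R̄_m) = 156.2080  ⇒  Cov = 156.2080 / 4 = 39.0520
Σ(R_m − R̄_m)² = 91.5120  ⇒  Var(R_m) = 91.5120 / 4 = 22.8780
β = Cov / Var(R_m) = 39.0520 / 22.8780 = 1.7070
MRP = 8.71% − 3.28% = 5.43%
E(R) = R_f + β × MRP = 3.28% + 1.7070 × 5.43% = 12.55%

12.55%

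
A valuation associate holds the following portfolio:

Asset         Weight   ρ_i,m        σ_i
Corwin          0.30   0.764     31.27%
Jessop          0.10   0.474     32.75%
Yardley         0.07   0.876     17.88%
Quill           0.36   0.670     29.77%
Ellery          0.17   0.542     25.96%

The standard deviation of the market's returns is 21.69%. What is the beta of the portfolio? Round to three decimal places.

β_Corwin = 0.764 × 31.27% / 21.69% = 1.1014
β_Jessop = 0.474 × 32.75% / 21.69% = 0.7157
β_Yardley = 0.876 × 17.88% / 21.69% = 0.7221
β_Quill = 0.670 × 29.77% / 21.69% = 0.9196
β_Ellery = 0.542 × 25.96% / 21.69% = 0.6487
β_P = Σ w_i β_i = 0.30×1.1014 + 0.10×0.7157 + 0.07×0.7221 + 0.36×0.9196 + 0.17×0.6487 = 0.8939

0.894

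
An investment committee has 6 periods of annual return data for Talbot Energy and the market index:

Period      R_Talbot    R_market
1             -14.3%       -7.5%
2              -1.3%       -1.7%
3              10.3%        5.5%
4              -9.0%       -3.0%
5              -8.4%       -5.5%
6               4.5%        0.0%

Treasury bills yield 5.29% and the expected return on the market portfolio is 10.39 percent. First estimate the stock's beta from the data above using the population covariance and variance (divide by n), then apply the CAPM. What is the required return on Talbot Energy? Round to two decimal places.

15.23%

Mean R_i = (-14.3 − 1.3 + 10.3 − 9.0 − 8.4 + 4.5) / 6 = -3.0333%
Mean R_m = (-7.5 − 1.7 + 5.5 − 3.0 − 5.5 + 0.0) / 6 = -2.0333%
Σ(R_i − R̄_i)(R_m − R̄_m) = 202.3033  ⇒  Cov = 202.3033 / 6 = 33.7172
Σ(R_m − R̄_m)² = 103.8333  ⇒  Var(R_m) = 103.8333 / 6 = 17.3056
β = Cov / Var(R_m) = 33.7172 / 17.3056 = 1.9483
MRP = 10.39% − 5.29% = 5.10%
E(R) = R_f + β × MRP = 5.29% + 1.9483 × 5.10% = 15.23%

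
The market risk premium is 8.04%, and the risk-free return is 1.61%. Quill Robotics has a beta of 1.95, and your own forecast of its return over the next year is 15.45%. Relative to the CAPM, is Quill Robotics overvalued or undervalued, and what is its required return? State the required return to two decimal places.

Overvalued; required return 17.29%

Required return = R_f + β·MRP = 1.61% + 1.95 × 8.04% = 17.29%
Forecast 15.45% < required 17.29% → the stock plots below the SML → overvalued.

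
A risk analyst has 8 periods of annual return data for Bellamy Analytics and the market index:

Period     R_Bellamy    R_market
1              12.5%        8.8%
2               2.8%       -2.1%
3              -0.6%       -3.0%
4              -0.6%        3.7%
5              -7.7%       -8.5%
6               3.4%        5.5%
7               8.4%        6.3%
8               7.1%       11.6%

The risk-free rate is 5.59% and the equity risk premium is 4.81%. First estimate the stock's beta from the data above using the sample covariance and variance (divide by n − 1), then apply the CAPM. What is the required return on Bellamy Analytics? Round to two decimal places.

Mean R_i = (12.5 + 2.8 − 0.6 − 0.6 − 7.7 + 3.4 + 8.4 + 7.1) / 8 = 3.1625%
Mean R_m = (8.8 − 2.1 − 3.0 + 3.7 − 8.5 + 5.5 + 6.3 + 11.6) / 8 = 2.7875%
Σ(R_i − R̄_i)(R_m − R̄_m) = 252.6063  ⇒  Cov = 252.6063 / 7 = 36.0866
Σ(R_m − R̄_m)² = 319.1288  ⇒  Var(R_m) = 319.1288 / 7 = 45.5898
β = Cov / Var(R_m) = 36.0866 / 45.5898 = 0.7915
E(R) = R_f + β × MRP = 5.59% + 0.7915 × 4.81% = 9.40%

9.40%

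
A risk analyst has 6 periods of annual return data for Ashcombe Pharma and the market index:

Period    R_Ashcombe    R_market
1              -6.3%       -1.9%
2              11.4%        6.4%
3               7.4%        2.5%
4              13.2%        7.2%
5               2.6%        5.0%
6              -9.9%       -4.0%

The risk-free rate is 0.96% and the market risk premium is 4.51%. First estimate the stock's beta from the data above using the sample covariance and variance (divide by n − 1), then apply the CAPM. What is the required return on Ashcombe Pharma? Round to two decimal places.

9.73%

Mean R_i = (-6.3 + 11.4 + 7.4 + 13.2 + 2.6 − 9.9) / 6 = 3.0667%
Mean R_m = (-1.9 + 6.4 + 2.5 + 7.2 + 5.0 − 4.0) / 6 = 2.5333%
Σ(R_i − R̄_i)(R_m − R̄_m) = 204.4567  ⇒  Cov = 204.4567 / 5 = 40.8913
Σ(R_m − R̄_m)² = 105.1533  ⇒  Var(R_m) = 105.1533 / 5 = 21.0307
β = Cov / Var(R_m) = 40.8913 / 21.0307 = 1.9444
E(R) = R_f + β × MRP = 0.96% + 1.9444 × 4.51% = 9.73%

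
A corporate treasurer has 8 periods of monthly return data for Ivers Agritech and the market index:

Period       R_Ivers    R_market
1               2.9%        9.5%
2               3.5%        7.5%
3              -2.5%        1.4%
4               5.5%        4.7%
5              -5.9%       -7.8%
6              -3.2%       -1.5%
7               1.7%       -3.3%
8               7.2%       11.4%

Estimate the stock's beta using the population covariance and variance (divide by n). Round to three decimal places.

0.567

Mean R_i = (2.9 + 3.5 − 2.5 + 5.5 − 5.9 − 3.2 + 1.7 + 7.2) / 8 = 1.1500%
Mean R_m = (9.5 + 7.5 + 1.4 + 4.7 − 7.8 − 1.5 − 3.3 + 11.4) / 8 = 2.7375%
Σ(R_i − R̄_i)(R_m − R̄_m) = 178.2550  ⇒  Cov = 178.2550 / 8 = 22.2819
Σ(R_m − R̄_m)² = 314.5388  ⇒  Var(R_m) = 314.5388 / 8 = 39.3174
β = Cov / Var(R_m) = 22.2819 / 39.3174 = 0.5667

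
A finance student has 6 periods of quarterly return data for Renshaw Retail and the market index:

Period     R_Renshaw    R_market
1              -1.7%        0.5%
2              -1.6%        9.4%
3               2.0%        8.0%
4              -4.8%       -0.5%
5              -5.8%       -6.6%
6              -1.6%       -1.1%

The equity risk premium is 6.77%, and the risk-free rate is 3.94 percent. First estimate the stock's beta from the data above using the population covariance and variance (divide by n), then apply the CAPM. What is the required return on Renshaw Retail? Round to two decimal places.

Mean R_i = (-1.7 − 1.6 + 2.0 − 4.8 − 5.8 − 1.6) / 6 = -2.2500%
Mean R_m = (0.5 + 9.4 + 8.0 − 0.5 − 6.6 − 1.1) / 6 = 1.6167%
Σ(R_i − R̄_i)(R_m − R̄_m) = 64.3750  ⇒  Cov = 64.3750 / 6 = 10.7292
Σ(R_m − R̄_m)² = 181.9483  ⇒  Var(R_m) = 181.9483 / 6 = 30.3247
β = Cov / Var(R_m) = 10.7292 / 30.3247 = 0.3538
E(R) = R_f + β × MRP = 3.94% + 0.3538 × 6.77% = 6.34%

6.34%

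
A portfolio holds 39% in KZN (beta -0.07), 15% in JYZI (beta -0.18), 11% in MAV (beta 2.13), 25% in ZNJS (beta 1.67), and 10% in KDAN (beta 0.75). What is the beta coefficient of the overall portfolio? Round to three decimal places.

β_P = Σ w_i β_i = 0.39×-0.07 + 0.15×-0.18 + 0.11×2.13 + 0.25×1.67 + 0.10×0.75 = 0.6725

0.673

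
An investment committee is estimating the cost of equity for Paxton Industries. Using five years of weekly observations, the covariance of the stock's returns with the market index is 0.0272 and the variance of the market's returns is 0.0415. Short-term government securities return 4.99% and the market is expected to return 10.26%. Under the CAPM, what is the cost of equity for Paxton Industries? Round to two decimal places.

β = Cov(R_i, R_m) / Var(R_m) = 0.0272 / 0.0415 = 0.6554
MRP = 10.26% − 4.99% = 5.27%
E(R) = R_f + β × MRP = 4.99% + 0.6554 × 5.27% = 8.44%

8.44%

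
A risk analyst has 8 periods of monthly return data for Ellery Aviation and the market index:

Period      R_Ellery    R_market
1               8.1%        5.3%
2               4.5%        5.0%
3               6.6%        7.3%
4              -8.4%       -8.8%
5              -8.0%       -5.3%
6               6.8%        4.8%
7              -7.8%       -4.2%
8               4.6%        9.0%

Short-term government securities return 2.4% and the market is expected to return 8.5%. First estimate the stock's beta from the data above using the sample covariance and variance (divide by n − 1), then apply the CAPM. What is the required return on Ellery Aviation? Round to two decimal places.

8.78%

Mean R_i = (8.1 + 4.5 + 6.6 − 8.4 − 8.0 + 6.8 − 7.8 + 4.6) / 8 = 0.8000%
Mean R_m = (5.3 + 5.0 + 7.3 − 8.8 − 5.3 + 4.8 − 4.2 + 9.0) / 8 = 1.6375%
Σ(R_i − R̄_i)(R_m − R̄_m) = 326.2500  ⇒  Cov = 326.2500 / 7 = 46.6071
Σ(R_m − R̄_m)² = 312.1388  ⇒  Var(R_m) = 312.1388 / 7 = 44.5913
β = Cov / Var(R_m) = 46.6071 / 44.5913 = 1.0452
MRP = 8.5% − 2.4% = 6.10%
E(R) = R_f + β × MRP = 2.4% + 1.0452 × 6.1% = 8.78%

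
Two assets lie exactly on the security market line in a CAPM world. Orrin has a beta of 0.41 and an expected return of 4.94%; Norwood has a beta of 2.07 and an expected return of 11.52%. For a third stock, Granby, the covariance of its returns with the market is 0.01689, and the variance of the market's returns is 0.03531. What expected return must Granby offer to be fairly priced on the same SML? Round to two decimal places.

MRP = (11.52% − 4.94%) / (2.07 − 0.41) = 3.9639%
R_f = 4.94% − 0.41 × 3.9639% = 3.3148%
β_Granby = Cov / Var(R_m) = 0.01689 / 0.03531 = 0.4783
E(R_Granby) = R_f + β × MRP = 3.3148% + 0.4783 × 3.9639% = 5.21%

5.21%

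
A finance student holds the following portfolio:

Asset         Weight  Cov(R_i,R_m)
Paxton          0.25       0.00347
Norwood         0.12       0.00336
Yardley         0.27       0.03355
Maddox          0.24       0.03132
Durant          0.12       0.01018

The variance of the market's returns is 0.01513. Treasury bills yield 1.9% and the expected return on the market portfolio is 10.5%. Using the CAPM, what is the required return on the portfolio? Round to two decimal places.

12.74%

β_Paxton = 0.00347 / 0.01513 = 0.2293
β_Norwood = 0.00336 / 0.01513 = 0.2221
β_Yardley = 0.03355 / 0.01513 = 2.2174
β_Maddox = 0.03132 / 0.01513 = 2.0701
β_Durant = 0.01018 / 0.01513 = 0.6728
β_P = Σ w_i β_i = 0.25×0.2293 + 0.12×0.2221 + 0.27×2.2174 + 0.24×2.0701 + 0.12×0.6728 = 1.2602
MRP = 10.5% − 1.9% = 8.60%
E(R_P) = R_f + β_P × MRP = 1.9% + 1.2602 × 8.6% = 12.74%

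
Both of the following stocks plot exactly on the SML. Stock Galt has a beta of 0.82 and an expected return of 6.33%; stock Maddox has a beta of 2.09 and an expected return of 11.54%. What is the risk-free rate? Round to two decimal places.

Both satisfy E(R) = R_f + β·MRP, so the slope of the SML is
MRP = (11.54% − 6.33%) / (2.09 − 0.82) = 5.21% / 1.27 = 4.1024%
R_f = E(R_Galt) − β_Galt·MRP = 6.33% − 0.82 × 4.1024% = 2.9660%

2.97%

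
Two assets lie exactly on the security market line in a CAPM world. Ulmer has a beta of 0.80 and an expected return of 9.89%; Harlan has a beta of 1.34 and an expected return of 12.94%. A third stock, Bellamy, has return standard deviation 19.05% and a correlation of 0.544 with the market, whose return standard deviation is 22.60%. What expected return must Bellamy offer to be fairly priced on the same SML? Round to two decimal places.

7.96%

MRP = (12.94% − 9.89%) / (1.34 − 0.80) = 5.6481%
R_f = 9.89% − 0.80 × 5.6481% = 5.3715%
β_Bellamy = ρ·σ_i/σ_m = 0.544 × 19.05 / 22.60 = 0.4585
E(R_Bellamy) = R_f + β × MRP = 5.3715% + 0.4585 × 5.6481% = 7.96%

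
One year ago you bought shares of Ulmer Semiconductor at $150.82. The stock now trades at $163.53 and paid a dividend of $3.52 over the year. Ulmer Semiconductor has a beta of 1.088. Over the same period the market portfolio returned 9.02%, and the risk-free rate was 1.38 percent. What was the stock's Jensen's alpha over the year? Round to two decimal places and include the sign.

+1.07%

Realised HPR = (P1 + D1 − P0) / P0 = (163.53 + 3.52 − 150.82) / 150.82 = 16.23 / 150.82 = 10.7612%
MRP = 9.02% − 1.38% = 7.64%
CAPM required = R_f + β·MRP = 1.38% + 1.088 × 7.64% = 9.69232%
α = realised − required = 10.7612% − 9.69232% = +1.07%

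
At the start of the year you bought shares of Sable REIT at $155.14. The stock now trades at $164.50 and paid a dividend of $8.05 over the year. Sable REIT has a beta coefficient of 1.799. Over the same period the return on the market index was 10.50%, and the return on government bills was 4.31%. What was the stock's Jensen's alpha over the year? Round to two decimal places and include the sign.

-4.22%

Realised HPR = (P1 + D1 − P0) / P0 = (164.50 + 8.05 − 155.14) / 155.14 = 17.41 / 155.14 = 11.2221%
MRP = 10.50% − 4.31% = 6.19%
CAPM required = R_f + β·MRP = 4.31% + 1.799 × 6.19% = 15.44581%
α = realised − required = 11.2221% − 15.44581% = -4.22%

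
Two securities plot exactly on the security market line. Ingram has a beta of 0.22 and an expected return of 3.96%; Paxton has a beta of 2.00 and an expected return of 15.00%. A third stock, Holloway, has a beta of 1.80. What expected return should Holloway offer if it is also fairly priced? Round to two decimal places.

13.76%

MRP (SML slope) = (15.00% − 3.96%) / (2.00 − 0.22) = 11.04% / 1.78 = 6.2022%
R_f (intercept) = 3.96% − 0.22 × 6.2022% = 2.5955%
E(R_Holloway) = R_f + β × MRP = 2.5955% + 1.80 × 6.2022% = 13.76%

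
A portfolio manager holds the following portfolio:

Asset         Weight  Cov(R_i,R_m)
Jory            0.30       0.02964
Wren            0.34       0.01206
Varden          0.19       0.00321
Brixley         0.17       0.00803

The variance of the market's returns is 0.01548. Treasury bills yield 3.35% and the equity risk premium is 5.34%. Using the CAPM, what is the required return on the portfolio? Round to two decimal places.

β_Jory = 0.02964 / 0.01548 = 1.9147
β_Wren = 0.01206 / 0.01548 = 0.7791
β_Varden = 0.00321 / 0.01548 = 0.2074
β_Brixley = 0.00803 / 0.01548 = 0.5187
β_P = Σ w_i β_i = 0.30×1.9147 + 0.34×0.7791 + 0.19×0.2074 + 0.17×0.5187 = 0.9669
E(R_P) = R_f + β_P × MRP = 3.35% + 0.9669 × 5.34% = 8.51%

8.51%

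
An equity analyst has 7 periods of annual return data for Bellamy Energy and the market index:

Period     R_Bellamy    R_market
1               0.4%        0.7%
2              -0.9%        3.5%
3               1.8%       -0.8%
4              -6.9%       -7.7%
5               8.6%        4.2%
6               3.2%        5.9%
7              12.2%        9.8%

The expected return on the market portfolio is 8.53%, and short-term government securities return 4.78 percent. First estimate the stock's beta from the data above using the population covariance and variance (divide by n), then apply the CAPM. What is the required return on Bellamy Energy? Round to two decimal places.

8.45%

Mean R_i = (0.4 − 0.9 + 1.8 − 6.9 + 8.6 + 3.2 + 12.2) / 7 = 2.6286%
Mean R_m = (0.7 + 3.5 − 0.8 − 7.7 + 4.2 + 5.9 + 9.8) / 7 = 2.2286%
Σ(R_i − R̄_i)(R_m − R̄_m) = 182.3743  ⇒  Cov = 182.3743 / 7 = 26.0535
Σ(R_m − R̄_m)² = 186.3943  ⇒  Var(R_m) = 186.3943 / 7 = 26.6278
β = Cov / Var(R_m) = 26.0535 / 26.6278 = 0.9784
MRP = 8.53% − 4.78% = 3.75%
E(R) = R_f + β × MRP = 4.78% + 0.9784 × 3.75% = 8.45%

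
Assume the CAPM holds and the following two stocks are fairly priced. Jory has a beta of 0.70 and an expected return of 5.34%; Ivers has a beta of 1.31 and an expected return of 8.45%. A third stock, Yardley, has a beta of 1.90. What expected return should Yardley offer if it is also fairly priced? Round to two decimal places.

MRP (SML slope) = (8.45% − 5.34%) / (1.31 − 0.70) = 3.11% / 0.61 = 5.0984%
R_f (intercept) = 5.34% − 0.70 × 5.0984% = 1.7711%
E(R_Yardley) = R_f + β × MRP = 1.7711% + 1.90 × 5.0984% = 11.46%

11.46%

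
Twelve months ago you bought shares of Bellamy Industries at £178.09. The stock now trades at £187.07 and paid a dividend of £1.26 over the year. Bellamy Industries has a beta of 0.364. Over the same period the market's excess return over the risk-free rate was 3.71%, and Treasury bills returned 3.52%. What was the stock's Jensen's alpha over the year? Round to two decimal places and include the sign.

Realised HPR = (P1 + D1 − P0) / P0 = (187.07 + 1.26 − 178.09) / 178.09 = 10.24 / 178.09 = 5.7499%
CAPM required = R_f + β·MRP = 3.52% + 0.364 × 3.71% = 4.87044%
α = realised − required = 5.7499% − 4.87044% = +0.88%

+0.88%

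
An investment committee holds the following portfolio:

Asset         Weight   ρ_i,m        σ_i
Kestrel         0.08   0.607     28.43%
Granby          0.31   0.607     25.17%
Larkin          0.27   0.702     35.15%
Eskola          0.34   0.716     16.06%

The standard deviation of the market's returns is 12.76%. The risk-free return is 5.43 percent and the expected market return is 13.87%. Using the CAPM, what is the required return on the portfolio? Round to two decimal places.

β_Kestrel = 0.607 × 28.43% / 12.76% = 1.3524
β_Granby = 0.607 × 25.17% / 12.76% = 1.1974
β_Larkin = 0.702 × 35.15% / 12.76% = 1.9338
β_Eskola = 0.716 × 16.06% / 12.76% = 0.9012
β_P = Σ w_i β_i = 0.08×1.3524 + 0.31×1.1974 + 0.27×1.9338 + 0.34×0.9012 = 1.3079
MRP = 13.87% − 5.43% = 8.44%
E(R_P) = R_f + β_P × MRP = 5.43% + 1.3079 × 8.44% = 16.47%

16.47%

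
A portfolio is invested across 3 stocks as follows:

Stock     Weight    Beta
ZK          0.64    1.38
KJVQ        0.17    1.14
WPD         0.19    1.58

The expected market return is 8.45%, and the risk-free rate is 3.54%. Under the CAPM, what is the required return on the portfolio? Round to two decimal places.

10.30%

β_P = Σ w_i β_i = 0.64×1.38 + 0.17×1.14 + 0.19×1.58 = 1.3772
MRP = 8.45% − 3.54% = 4.91%
E(R_P) = R_f + β_P × MRP = 3.54% + 1.3772 × 4.91% = 10.30%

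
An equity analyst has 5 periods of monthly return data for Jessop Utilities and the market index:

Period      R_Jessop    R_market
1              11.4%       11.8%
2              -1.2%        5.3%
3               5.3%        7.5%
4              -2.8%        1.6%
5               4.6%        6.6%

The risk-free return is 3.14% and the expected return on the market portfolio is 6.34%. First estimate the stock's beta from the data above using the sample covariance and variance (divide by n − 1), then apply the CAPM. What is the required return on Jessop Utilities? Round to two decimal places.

7.85%

Mean R_i = (11.4 − 1.2 + 5.3 − 2.8 + 4.6) / 5 = 3.4600%
Mean R_m = (11.8 + 5.3 + 7.5 + 1.6 + 6.6) / 5 = 6.5600%
Σ(R_i − R̄_i)(R_m − R̄_m) = 80.3020  ⇒  Cov = 80.3020 / 4 = 20.0755
Σ(R_m − R̄_m)² = 54.5320  ⇒  Var(R_m) = 54.5320 / 4 = 13.6330
β = Cov / Var(R_m) = 20.0755 / 13.6330 = 1.4726
MRP = 6.34% − 3.14% = 3.20%
E(R) = R_f + β × MRP = 3.14% + 1.4726 × 3.20% = 7.85%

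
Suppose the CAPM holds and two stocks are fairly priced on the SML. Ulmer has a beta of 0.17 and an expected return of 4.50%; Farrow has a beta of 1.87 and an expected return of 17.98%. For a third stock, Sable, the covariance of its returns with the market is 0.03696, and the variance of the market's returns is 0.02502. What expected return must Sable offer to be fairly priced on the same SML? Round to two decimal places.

14.87%

MRP = (17.98% − 4.50%) / (1.87 − 0.17) = 7.9294%
R_f = 4.50% − 0.17 × 7.9294% = 3.1520%
β_Sable = Cov / Var(R_m) = 0.03696 / 0.02502 = 1.4772
E(R_Sable) = R_f + β × MRP = 3.1520% + 1.4772 × 7.9294% = 14.87%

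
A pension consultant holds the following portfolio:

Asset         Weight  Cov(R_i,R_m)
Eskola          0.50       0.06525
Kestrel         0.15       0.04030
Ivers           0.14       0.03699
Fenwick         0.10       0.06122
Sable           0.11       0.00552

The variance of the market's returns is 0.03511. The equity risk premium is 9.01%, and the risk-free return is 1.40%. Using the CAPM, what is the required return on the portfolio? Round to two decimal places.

β_Eskola = 0.06525 / 0.03511 = 1.8584
β_Kestrel = 0.04030 / 0.03511 = 1.1478
β_Ivers = 0.03699 / 0.03511 = 1.0535
β_Fenwick = 0.06122 / 0.03511 = 1.7437
β_Sable = 0.00552 / 0.03511 = 0.1572
β_P = Σ w_i β_i = 0.50×1.8584 + 0.15×1.1478 + 0.14×1.0535 + 0.10×1.7437 + 0.11×0.1572 = 1.4405
E(R_P) = R_f + β_P × MRP = 1.40% + 1.4405 × 9.01% = 14.38%

14.38%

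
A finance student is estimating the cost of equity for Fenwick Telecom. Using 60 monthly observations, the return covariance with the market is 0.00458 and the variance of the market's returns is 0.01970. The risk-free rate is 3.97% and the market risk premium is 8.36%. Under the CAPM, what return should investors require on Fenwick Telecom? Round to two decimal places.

5.91%

β = Cov(R_i, R_m) / Var(R_m) = 0.00458 / 0.01970 = 0.2325
E(R) = R_f + β × MRP = 3.97% + 0.2325 × 8.36% = 5.91%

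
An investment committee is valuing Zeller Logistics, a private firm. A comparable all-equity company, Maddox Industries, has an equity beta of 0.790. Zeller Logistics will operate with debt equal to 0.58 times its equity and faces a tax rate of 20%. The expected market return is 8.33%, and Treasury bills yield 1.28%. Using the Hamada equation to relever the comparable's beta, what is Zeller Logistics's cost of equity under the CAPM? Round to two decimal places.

β_L = β_U × [1 + (1 − t)(D/E)] = 0.790 × [1 + (1 − 0.20) × 0.58]
    = 0.790 × [1 + 0.80 × 0.58] = 0.790 × 1.4640 = 1.1566
MRP = 8.33% − 1.28% = 7.05%
E(R) = R_f + β_L × MRP = 1.28% + 1.1566 × 7.05% = 9.43%

9.43%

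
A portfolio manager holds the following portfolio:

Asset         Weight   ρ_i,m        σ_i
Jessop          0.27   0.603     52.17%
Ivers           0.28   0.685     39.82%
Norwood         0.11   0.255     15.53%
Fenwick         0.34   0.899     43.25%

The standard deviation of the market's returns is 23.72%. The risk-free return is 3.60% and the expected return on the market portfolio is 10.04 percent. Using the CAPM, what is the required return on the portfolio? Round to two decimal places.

11.69%

β_Jessop = 0.603 × 52.17% / 23.72% = 1.3262
β_Ivers = 0.685 × 39.82% / 23.72% = 1.1499
β_Norwood = 0.255 × 15.53% / 23.72% = 0.1670
β_Fenwick = 0.899 × 43.25% / 23.72% = 1.6392
β_P = Σ w_i β_i = 0.27×1.3262 + 0.28×1.1499 + 0.11×0.1670 + 0.34×1.6392 = 1.2557
MRP = 10.04% − 3.60% = 6.44%
E(R_P) = R_f + β_P × MRP = 3.60% + 1.2557 × 6.44% = 11.69%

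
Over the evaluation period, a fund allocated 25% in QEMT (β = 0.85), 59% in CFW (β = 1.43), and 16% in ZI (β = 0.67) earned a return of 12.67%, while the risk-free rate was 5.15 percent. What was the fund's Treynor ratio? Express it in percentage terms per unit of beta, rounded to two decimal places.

β_P = 0.25×0.85 + 0.59×1.43 + 0.16×0.67 = 1.1634
Treynor = (R_P − R_f) / β_P = (12.67% − 5.15%) / 1.1634 = 7.52% / 1.1634 = 6.46%

6.46%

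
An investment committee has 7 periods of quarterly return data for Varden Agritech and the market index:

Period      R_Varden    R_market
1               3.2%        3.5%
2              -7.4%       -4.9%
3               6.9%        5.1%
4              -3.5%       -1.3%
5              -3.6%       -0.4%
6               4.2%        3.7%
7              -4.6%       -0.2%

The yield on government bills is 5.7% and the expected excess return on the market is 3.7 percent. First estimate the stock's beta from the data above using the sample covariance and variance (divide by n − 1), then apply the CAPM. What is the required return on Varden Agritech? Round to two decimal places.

11.18%

Mean R_i = (3.2 − 7.4 + 6.9 − 3.5 − 3.6 + 4.2 − 4.6) / 7 = -0.6857%
Mean R_m = (3.5 − 4.9 + 5.1 − 1.3 − 0.4 + 3.7 − 0.2) / 7 = 0.7857%
Σ(R_i − R̄_i)(R_m − R̄_m) = 108.8714  ⇒  Cov = 108.8714 / 6 = 18.1452
Σ(R_m − R̄_m)² = 73.5286  ⇒  Var(R_m) = 73.5286 / 6 = 12.2548
β = Cov / Var(R_m) = 18.1452 / 12.2548 = 1.4807
E(R) = R_f + β × MRP = 5.7% + 1.4807 × 3.7% = 11.18%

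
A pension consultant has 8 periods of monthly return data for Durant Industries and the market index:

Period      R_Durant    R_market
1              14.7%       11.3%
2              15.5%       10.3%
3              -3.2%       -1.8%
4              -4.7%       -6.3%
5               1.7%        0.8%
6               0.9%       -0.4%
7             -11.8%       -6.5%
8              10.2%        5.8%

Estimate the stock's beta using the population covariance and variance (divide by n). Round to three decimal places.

1.386

Mean R_i = (14.7 + 15.5 − 3.2 − 4.7 + 1.7 + 0.9 − 11.8 + 10.2) / 8 = 2.9125%
Mean R_m = (11.3 + 10.3 − 1.8 − 6.3 + 0.8 − 0.4 − 6.5 + 5.8) / 8 = 1.6500%
Σ(R_i − R̄_i)(R_m − R̄_m) = 459.5450  ⇒  Cov = 459.5450 / 8 = 57.4431
Σ(R_m − R̄_m)² = 331.6200  ⇒  Var(R_m) = 331.6200 / 8 = 41.4525
β = Cov / Var(R_m) = 57.4431 / 41.4525 = 1.3858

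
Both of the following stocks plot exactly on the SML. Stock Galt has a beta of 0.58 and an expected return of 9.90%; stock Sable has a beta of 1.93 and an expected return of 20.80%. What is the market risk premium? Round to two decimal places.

Both satisfy E(R) = R_f + β·MRP, so the slope of the SML is
MRP = (20.80% − 9.90%) / (1.93 − 0.58) = 10.90% / 1.35 = 8.0741%

8.07%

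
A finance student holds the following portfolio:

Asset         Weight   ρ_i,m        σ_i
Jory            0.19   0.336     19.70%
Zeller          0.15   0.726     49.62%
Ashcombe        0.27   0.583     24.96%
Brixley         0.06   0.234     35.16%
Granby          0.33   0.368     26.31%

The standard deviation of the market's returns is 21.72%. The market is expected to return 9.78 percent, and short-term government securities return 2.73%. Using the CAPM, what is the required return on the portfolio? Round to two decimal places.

β_Jory = 0.336 × 19.70% / 21.72% = 0.3048
β_Zeller = 0.726 × 49.62% / 21.72% = 1.6586
β_Ashcombe = 0.583 × 24.96% / 21.72% = 0.6700
β_Brixley = 0.234 × 35.16% / 21.72% = 0.3788
β_Granby = 0.368 × 26.31% / 21.72% = 0.4458
β_P = Σ w_i β_i = 0.19×0.3048 + 0.15×1.6586 + 0.27×0.6700 + 0.06×0.3788 + 0.33×0.4458 = 0.6574
MRP = 9.78% − 2.73% = 7.05%
E(R_P) = R_f + β_P × MRP = 2.73% + 0.6574 × 7.05% = 7.36%

7.36%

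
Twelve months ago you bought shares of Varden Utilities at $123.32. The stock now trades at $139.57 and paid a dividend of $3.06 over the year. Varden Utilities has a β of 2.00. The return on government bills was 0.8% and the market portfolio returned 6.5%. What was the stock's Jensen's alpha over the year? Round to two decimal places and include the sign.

+3.46%

Realised HPR = (P1 + D1 − P0) / P0 = (139.57 + 3.06 − 123.32) / 123.32 = 19.31 / 123.32 = 15.6584%
MRP = 6.5% − 0.8% = 5.70%
CAPM required = R_f + β·MRP = 0.8% + 2.00 × 5.7% = 12.2000%
α = realised − required = 15.6584% − 12.2000% = +3.46%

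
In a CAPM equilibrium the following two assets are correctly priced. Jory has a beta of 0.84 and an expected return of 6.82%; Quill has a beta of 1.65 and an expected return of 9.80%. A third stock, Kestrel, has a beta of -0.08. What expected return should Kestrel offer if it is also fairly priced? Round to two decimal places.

3.44%

MRP (SML slope) = (9.80% − 6.82%) / (1.65 − 0.84) = 2.98% / 0.81 = 3.6790%
R_f (intercept) = 6.82% − 0.84 × 3.6790% = 3.7296%
E(R_Kestrel) = R_f + β × MRP = 3.7296% + -0.08 × 3.6790% = 3.44%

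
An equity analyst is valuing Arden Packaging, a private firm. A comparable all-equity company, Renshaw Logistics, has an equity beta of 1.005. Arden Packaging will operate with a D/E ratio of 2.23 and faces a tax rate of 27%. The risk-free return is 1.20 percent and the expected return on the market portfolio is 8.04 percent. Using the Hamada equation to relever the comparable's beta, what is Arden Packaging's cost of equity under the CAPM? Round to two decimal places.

19.26%

β_L = β_U × [1 + (1 − t)(D/E)] = 1.005 × [1 + (1 − 0.27) × 2.23]
    = 1.005 × [1 + 0.73 × 2.23] = 1.005 × 2.6279 = 2.6410
MRP = 8.04% − 1.20% = 6.84%
E(R) = R_f + β_L × MRP = 1.20% + 2.6410 × 6.84% = 19.26%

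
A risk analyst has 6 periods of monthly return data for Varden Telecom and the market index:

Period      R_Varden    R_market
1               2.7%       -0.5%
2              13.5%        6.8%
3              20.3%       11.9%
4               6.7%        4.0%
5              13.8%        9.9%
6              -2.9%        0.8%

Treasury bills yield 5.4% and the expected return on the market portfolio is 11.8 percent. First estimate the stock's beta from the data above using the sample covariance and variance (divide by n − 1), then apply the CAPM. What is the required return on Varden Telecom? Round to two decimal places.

15.68%

Mean R_i = (2.7 + 13.5 + 20.3 + 6.7 + 13.8 − 2.9) / 6 = 9.0167%
Mean R_m = (-0.5 + 6.8 + 11.9 + 4.0 + 9.9 + 0.8) / 6 = 5.4833%
Σ(R_i − R̄_i)(R_m − R̄_m) = 196.4717  ⇒  Cov = 196.4717 / 5 = 39.2943
Σ(R_m − R̄_m)² = 122.3483  ⇒  Var(R_m) = 122.3483 / 5 = 24.4697
β = Cov / Var(R_m) = 39.2943 / 24.4697 = 1.6058
MRP = 11.8% − 5.4% = 6.40%
E(R) = R_f + β × MRP = 5.4% + 1.6058 × 6.4% = 15.68%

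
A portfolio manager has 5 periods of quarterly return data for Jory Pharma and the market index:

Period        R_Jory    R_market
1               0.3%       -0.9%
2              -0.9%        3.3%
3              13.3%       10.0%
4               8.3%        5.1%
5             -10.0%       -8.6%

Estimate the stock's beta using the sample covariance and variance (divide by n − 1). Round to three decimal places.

Mean R_i = (0.3 − 0.9 + 13.3 + 8.3 − 10.0) / 5 = 2.2000%
Mean R_m = (-0.9 + 3.3 + 10.0 + 5.1 − 8.6) / 5 = 1.7800%
Σ(R_i − R̄_i)(R_m − R̄_m) = 238.5100  ⇒  Cov = 238.5100 / 4 = 59.6275
Σ(R_m − R̄_m)² = 195.8280  ⇒  Var(R_m) = 195.8280 / 4 = 48.9570
β = Cov / Var(R_m) = 59.6275 / 48.9570 = 1.2180

1.218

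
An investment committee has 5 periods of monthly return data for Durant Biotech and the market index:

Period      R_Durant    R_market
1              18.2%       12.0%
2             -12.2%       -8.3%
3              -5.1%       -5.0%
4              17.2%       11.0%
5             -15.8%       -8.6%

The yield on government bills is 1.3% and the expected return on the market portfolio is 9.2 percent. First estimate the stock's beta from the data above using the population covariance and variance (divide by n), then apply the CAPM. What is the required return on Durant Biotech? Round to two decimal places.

13.53%

Mean R_i = (18.2 − 12.2 − 5.1 + 17.2 − 15.8) / 5 = 0.4600%
Mean R_m = (12.0 − 8.3 − 5.0 + 11.0 − 8.6) / 5 = 0.2200%
Σ(R_i − R̄_i)(R_m − R̄_m) = 669.7340  ⇒  Cov = 669.7340 / 5 = 133.9468
Σ(R_m − R̄_m)² = 432.6080  ⇒  Var(R_m) = 432.6080 / 5 = 86.5216
β = Cov / Var(R_m) = 133.9468 / 86.5216 = 1.5481
MRP = 9.2% − 1.3% = 7.90%
E(R) = R_f + β × MRP = 1.3% + 1.5481 × 7.9% = 13.53%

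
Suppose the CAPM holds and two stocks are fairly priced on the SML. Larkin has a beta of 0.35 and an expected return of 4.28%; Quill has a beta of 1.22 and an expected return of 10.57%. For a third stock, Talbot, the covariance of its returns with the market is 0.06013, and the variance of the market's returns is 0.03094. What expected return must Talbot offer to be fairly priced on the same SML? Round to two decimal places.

15.80%

MRP = (10.57% − 4.28%) / (1.22 − 0.35) = 7.2299%
R_f = 4.28% − 0.35 × 7.2299% = 1.7495%
β_Talbot = Cov / Var(R_m) = 0.06013 / 0.03094 = 1.9434
E(R_Talbot) = R_f + β × MRP = 1.7495% + 1.9434 × 7.2299% = 15.80%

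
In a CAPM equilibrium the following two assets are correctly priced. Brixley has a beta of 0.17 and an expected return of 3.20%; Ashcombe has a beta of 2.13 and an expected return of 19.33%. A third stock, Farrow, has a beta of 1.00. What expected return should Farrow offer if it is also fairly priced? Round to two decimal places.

10.03%

MRP (SML slope) = (19.33% − 3.20%) / (2.13 − 0.17) = 16.13% / 1.96 = 8.2296%
R_f (intercept) = 3.20% − 0.17 × 8.2296% = 1.8010%
E(R_Farrow) = R_f + β × MRP = 1.8010% + 1.00 × 8.2296% = 10.03%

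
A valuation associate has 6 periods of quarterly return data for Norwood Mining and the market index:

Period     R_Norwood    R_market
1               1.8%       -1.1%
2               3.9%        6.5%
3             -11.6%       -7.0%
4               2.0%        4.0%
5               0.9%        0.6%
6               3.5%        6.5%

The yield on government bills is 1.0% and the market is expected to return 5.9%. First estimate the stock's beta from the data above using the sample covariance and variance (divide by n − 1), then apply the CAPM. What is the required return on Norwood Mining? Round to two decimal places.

Mean R_i = (1.8 + 3.9 − 11.6 + 2.0 + 0.9 + 3.5) / 6 = 0.0833%
Mean R_m = (-1.1 + 6.5 − 7.0 + 4.0 + 0.6 + 6.5) / 6 = 1.5833%
Σ(R_i − R̄_i)(R_m − R̄_m) = 135.0683  ⇒  Cov = 135.0683 / 5 = 27.0137
Σ(R_m − R̄_m)² = 136.0283  ⇒  Var(R_m) = 136.0283 / 5 = 27.2057
β = Cov / Var(R_m) = 27.0137 / 27.2057 = 0.9929
MRP = 5.9% − 1.0% = 4.90%
E(R) = R_f + β × MRP = 1.0% + 0.9929 × 4.9% = 5.87%

5.87%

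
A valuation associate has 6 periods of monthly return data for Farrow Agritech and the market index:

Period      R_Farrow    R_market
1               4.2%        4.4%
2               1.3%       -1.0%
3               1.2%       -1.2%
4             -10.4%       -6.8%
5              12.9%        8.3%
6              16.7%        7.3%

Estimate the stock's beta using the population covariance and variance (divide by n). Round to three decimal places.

Mean R_i = (4.2 + 1.3 + 1.2 − 10.4 + 12.9 + 16.7) / 6 = 4.3167%
Mean R_m = (4.4 − 1.0 − 1.2 − 6.8 + 8.3 + 7.3) / 6 = 1.8333%
Σ(R_i − R̄_i)(R_m − R̄_m) = 267.9567  ⇒  Cov = 267.9567 / 6 = 44.6595
Σ(R_m − R̄_m)² = 170.0533  ⇒  Var(R_m) = 170.0533 / 6 = 28.3422
β = Cov / Var(R_m) = 44.6595 / 28.3422 = 1.5757

1.576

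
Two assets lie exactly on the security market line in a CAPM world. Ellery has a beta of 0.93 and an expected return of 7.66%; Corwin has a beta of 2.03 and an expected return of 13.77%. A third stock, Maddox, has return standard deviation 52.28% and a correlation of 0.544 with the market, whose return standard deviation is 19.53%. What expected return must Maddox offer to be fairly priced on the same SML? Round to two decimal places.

MRP = (13.77% − 7.66%) / (2.03 − 0.93) = 5.5545%
R_f = 7.66% − 0.93 × 5.5545% = 2.4943%
β_Maddox = ρ·σ_i/σ_m = 0.544 × 52.28 / 19.53 = 1.4562
E(R_Maddox) = R_f + β × MRP = 2.4943% + 1.4562 × 5.5545% = 10.58%

10.58%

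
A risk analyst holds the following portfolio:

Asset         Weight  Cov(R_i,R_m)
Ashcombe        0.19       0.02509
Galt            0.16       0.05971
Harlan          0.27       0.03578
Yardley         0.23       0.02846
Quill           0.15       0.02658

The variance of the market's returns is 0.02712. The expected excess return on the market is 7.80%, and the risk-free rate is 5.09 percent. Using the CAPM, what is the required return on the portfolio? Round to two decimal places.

β_Ashcombe = 0.02509 / 0.02712 = 0.9251
β_Galt = 0.05971 / 0.02712 = 2.2017
β_Harlan = 0.03578 / 0.02712 = 1.3193
β_Yardley = 0.02846 / 0.02712 = 1.0494
β_Quill = 0.02658 / 0.02712 = 0.9801
β_P = Σ w_i β_i = 0.19×0.9251 + 0.16×2.2017 + 0.27×1.3193 + 0.23×1.0494 + 0.15×0.9801 = 1.2726
E(R_P) = R_f + β_P × MRP = 5.09% + 1.2726 × 7.80% = 15.02%

15.02%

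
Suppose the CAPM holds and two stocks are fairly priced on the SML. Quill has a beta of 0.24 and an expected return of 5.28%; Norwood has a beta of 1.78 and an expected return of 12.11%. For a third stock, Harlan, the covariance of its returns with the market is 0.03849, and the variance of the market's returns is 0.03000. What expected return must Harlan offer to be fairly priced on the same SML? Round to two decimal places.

9.91%

MRP = (12.11% − 5.28%) / (1.78 − 0.24) = 4.4351%
R_f = 5.28% − 0.24 × 4.4351% = 4.2156%
β_Harlan = Cov / Var(R_m) = 0.03849 / 0.03000 = 1.2830
E(R_Harlan) = R_f + β × MRP = 4.2156% + 1.2830 × 4.4351% = 9.91%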